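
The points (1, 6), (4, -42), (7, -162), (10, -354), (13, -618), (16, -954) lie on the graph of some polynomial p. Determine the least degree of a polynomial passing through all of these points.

2

Forward differences of the values at t = 1, 4, 7, 10, 13, 16:
  p  : 6  -42  -162  -354  -618  -954
  Δ  : -48  -120  -192  -264  -336
  Δ^2: -72  -72  -72  -72
  Δ^3: 0  0  0
  Δ^4: 0  0
  Δ^5: 0
The second differences are constant (-72) and nonzero, while all higher differences vanish, so the minimal degree is 2.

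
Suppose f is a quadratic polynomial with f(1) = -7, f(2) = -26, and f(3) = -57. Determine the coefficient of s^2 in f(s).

Write f(s) = as^2 + bs + c. Substituting each data point gives a linear system:
  a + b + c = -7
  4a + 2b + c = -26
  9a + 3b + c = -57
Solving the system yields a = -6, b = -1, c = 0.
So f(s) = -6s^2 - s.
The leading coefficient is -6.

-6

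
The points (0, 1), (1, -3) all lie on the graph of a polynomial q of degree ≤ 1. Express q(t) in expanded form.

Write q(t) = at + b. Substituting each data point gives a linear system:
  b = 1
  a + b = -3
Solving the system yields a = -4, b = 1.
So q(t) = -4t + 1.
Check: q(0) = 1. ✓

q(t) = -4t + 1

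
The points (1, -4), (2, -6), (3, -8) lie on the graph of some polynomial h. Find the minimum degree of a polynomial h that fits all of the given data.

Divided differences on the nodes 1, 2, 3:
  order 0: -4  -6  -8
  order 1: -2  -2
  order 2: 0
The order-1 divided differences are all -2 (nonzero) and every higher order vanishes, so the data lies on a polynomial of degree exactly 1.

1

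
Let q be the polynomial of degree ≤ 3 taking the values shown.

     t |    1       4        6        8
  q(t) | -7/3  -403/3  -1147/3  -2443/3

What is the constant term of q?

5/3

Write q(t) = at^3 + bt^2 + ct + d. Substituting each data point gives a linear system:
  a + b + c + d = -7/3
  64a + 16b + 4c + d = -403/3
  216a + 36b + 6c + d = -1147/3
  512a + 64b + 8c + d = -2443/3
Solving the system yields a = -1, b = -5, c = 2, d = 5/3.
So q(t) = -t^3 - 5t^2 + 2t + 5/3.
The constant term is 5/3.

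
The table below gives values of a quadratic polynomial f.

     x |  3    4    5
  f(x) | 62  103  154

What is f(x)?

f(x) = 5x^2 + 6x - 1

Write f(x) = ax^2 + bx + c. Substituting each data point gives a linear system:
  9a + 3b + c = 62
  16a + 4b + c = 103
  25a + 5b + c = 154
Solving the system yields a = 5, b = 6, c = -1.
So f(x) = 5x^2 + 6x - 1.
Check: f(5) = 154. ✓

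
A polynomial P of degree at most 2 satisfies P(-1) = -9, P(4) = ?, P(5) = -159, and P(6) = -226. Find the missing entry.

-104

The 3 known points determine the degree-2 polynomial uniquely.
Write P(n) = an^2 + bn + c. Substituting each data point gives a linear system:
  a - b + c = -9
  25a + 5b + c = -159
  36a + 6b + c = -226
Solving the system yields a = -6, b = -1, c = -4.
So P(n) = -6n² - n - 4.
Then P(4) = -104.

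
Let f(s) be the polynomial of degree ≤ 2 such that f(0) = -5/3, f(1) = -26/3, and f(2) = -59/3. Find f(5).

-230/3

Write f(s) = as^2 + bs + c. Substituting each data point gives a linear system:
  c = -5/3
  a + b + c = -26/3
  4a + 2b + c = -59/3
Solving the system yields a = -2, b = -5, c = -5/3.
So f(s) = -2s² - 5s - 5/3.
Then f(5) = -230/3.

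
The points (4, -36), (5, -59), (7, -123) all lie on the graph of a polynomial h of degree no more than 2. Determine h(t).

Write h(t) = at^2 + bt + c. Substituting each data point gives a linear system:
  16a + 4b + c = -36
  25a + 5b + c = -59
  49a + 7b + c = -123
Solving the system yields a = -3, b = 4, c = -4.
So h(t) = -3t^2 + 4t - 4.
Check: h(4) = -36. ✓

h(t) = -3t^2 + 4t - 4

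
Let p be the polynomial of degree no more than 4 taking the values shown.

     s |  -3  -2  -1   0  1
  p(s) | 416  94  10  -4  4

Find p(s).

Write p(s) = as^4 + bs^3 + cs^2 + ds + e. Substituting each data point gives a linear system:
  81a - 27b + 9c - 3d + e = 416
  16a - 8b + 4c - 2d + e = 94
  a - b + c - d + e = 10
  e = -4
  a + b + c + d + e = 4
Solving the system yields a = 5, b = 2, c = 6, d = -5, e = -4.
So p(s) = 5s^4 + 2s^3 + 6s^2 - 5s - 4.
Check: p(1) = 4. ✓

p(s) = 5s^4 + 2s^3 + 6s^2 - 5s - 4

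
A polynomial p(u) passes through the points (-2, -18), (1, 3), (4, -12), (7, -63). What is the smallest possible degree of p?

Forward differences of the values at u = -2, 1, 4, 7:
  p  : -18  3  -12  -63
  Δ  : 21  -15  -51
  Δ^2: -36  -36
  Δ^3: 0
The second differences are constant (-36) and nonzero, while all higher differences vanish, so the minimal degree is 2.

2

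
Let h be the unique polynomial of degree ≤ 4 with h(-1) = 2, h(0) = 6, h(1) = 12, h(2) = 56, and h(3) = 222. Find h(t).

h(t) = 2t^4 + 2t^3 - t^2 + 3t + 6

Using the Lagrange interpolation formula with nodes -1, 0, 1, 2, 3:
  L_0(t) = t(t - 1)(t - 2)(t - 3) / 24
  L_1(t) = (t + 1)(t - 1)(t - 2)(t - 3) / -6
  L_2(t) = (t + 1)t(t - 2)(t - 3) / 4
  L_3(t) = (t + 1)t(t - 1)(t - 3) / -6
  L_4(t) = (t + 1)t(t - 1)(t - 2) / 24
Then h(t) = 2·L_0(t) + 6·L_1(t) + 12·L_2(t) + 56·L_3(t) + 222·L_4(t).
Expanding and collecting terms gives h(t) = 2t^4 + 2t^3 - t^2 + 3t + 6.
Check: h(3) = 222. ✓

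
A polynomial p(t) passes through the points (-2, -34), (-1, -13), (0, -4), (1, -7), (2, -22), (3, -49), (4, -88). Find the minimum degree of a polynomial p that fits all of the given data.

Forward differences of the values at t = -2, -1, 0, 1, 2, 3, 4:
  p  : -34  -13  -4  -7  -22  -49  -88
  Δ  : 21  9  -3  -15  -27  -39
  Δ^2: -12  -12  -12  -12  -12
  Δ^3: 0  0  0  0
  Δ^4: 0  0  0
  Δ^5: 0  0
  Δ^6: 0
The second differences are constant (-12) and nonzero, while all higher differences vanish, so the minimal degree is 2.

2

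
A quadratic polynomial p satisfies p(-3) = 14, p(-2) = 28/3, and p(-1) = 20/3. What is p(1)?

22/3

Using the Lagrange interpolation formula with nodes -3, -2, -1:
  L_0(t) = (t + 2)(t + 1) / 2
  L_1(t) = (t + 3)(t + 1) / -1
  L_2(t) = (t + 3)(t + 2) / 2
Then p(t) = 14·L_0(t) + 28/3·L_1(t) + 20/3·L_2(t).
Expanding and collecting terms gives p(t) = t^2 + (1/3)t + 6.
Evaluating at t = 1: p(1) = 22/3.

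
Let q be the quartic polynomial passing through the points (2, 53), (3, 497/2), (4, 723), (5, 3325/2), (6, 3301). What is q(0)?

-5

Write q(u) = au^4 + bu^3 + cu^2 + du + e. Substituting each data point gives a linear system:
  16a + 8b + 4c + 2d + e = 53
  81a + 27b + 9c + 3d + e = 497/2
  256a + 64b + 16c + 4d + e = 723
  625a + 125b + 25c + 5d + e = 3325/2
  1296a + 216b + 36c + 6d + e = 3301
Solving the system yields a = 2, b = 3, c = 5/2, d = -4, e = -5.
So q(u) = 2u⁴ + 3u³ + (5/2)u² - 4u - 5.
Then q(0) = -5.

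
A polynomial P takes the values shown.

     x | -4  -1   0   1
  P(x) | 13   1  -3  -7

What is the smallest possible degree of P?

1

Divided differences on the nodes -4, -1, 0, 1:
  order 0: 13  1  -3  -7
  order 1: -4  -4  -4
  order 2: 0  0
  order 3: 0
The order-1 divided differences are all -4 (nonzero) and every higher order vanishes, so the data lies on a polynomial of degree exactly 1.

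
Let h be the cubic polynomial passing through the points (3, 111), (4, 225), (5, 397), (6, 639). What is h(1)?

9

Using the Lagrange interpolation formula with nodes 3, 4, 5, 6:
  L_0(s) = (s - 4)(s - 5)(s - 6) / -6
  L_1(s) = (s - 3)(s - 5)(s - 6) / 2
  L_2(s) = (s - 3)(s - 4)(s - 6) / -2
  L_3(s) = (s - 3)(s - 4)(s - 5) / 6
Then h(s) = 111·L_0(s) + 225·L_1(s) + 397·L_2(s) + 639·L_3(s).
Expanding and collecting terms gives h(s) = 2s³ + 5s² + 5s - 3.
Evaluating at s = 1: h(1) = 9.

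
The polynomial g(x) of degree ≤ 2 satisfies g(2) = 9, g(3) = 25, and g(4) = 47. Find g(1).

Using the Lagrange interpolation formula with nodes 2, 3, 4:
  L_0(x) = (x - 3)(x - 4) / 2
  L_1(x) = (x - 2)(x - 4) / -1
  L_2(x) = (x - 2)(x - 3) / 2
Then g(x) = 9·L_0(x) + 25·L_1(x) + 47·L_2(x).
Expanding and collecting terms gives g(x) = 3x^2 + x - 5.
Evaluating at x = 1: g(1) = -1.

-1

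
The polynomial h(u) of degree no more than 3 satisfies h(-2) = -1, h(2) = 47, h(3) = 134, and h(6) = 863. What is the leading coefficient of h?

Write h(u) = au^3 + bu^2 + cu + d. Substituting each data point gives a linear system:
  -8a + 4b - 2c + d = -1
  8a + 4b + 2c + d = 47
  27a + 9b + 3c + d = 134
  216a + 36b + 6c + d = 863
Solving the system yields a = 3, b = 6, c = 0, d = -1.
So h(u) = 3u^3 + 6u^2 - 1.
The leading coefficient is 3.

3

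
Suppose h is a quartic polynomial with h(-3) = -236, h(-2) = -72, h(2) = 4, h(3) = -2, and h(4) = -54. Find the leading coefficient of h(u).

-1

Write h(u) = au^4 + bu^3 + cu^2 + du + e. Substituting each data point gives a linear system:
  81a - 27b + 9c - 3d + e = -236
  16a - 8b + 4c - 2d + e = -72
  16a + 8b + 4c + 2d + e = 4
  81a + 27b + 9c + 3d + e = -2
  256a + 64b + 16c + 4d + e = -54
Solving the system yields a = -1, b = 4, c = -4, d = 3, e = -2.
So h(u) = -u^4 + 4u^3 - 4u^2 + 3u - 2.
The leading coefficient is -1.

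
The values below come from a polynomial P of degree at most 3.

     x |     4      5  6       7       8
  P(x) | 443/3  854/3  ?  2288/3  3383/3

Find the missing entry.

The 4 known points determine the degree-3 polynomial uniquely.
Write P(x) = ax^3 + bx^2 + cx + d. Substituting each data point gives a linear system:
  64a + 16b + 4c + d = 443/3
  125a + 25b + 5c + d = 854/3
  343a + 49b + 7c + d = 2288/3
  512a + 64b + 8c + d = 3383/3
Solving the system yields a = 2, b = 2, c = -3, d = -1/3.
So P(x) = 2x³ + 2x² - 3x - 1/3.
Then P(6) = 1457/3.

1457/3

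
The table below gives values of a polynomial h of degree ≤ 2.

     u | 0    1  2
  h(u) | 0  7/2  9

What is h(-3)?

3/2

Write h(u) = au^2 + bu + c. Substituting each data point gives a linear system:
  c = 0
  a + b + c = 7/2
  4a + 2b + c = 9
Solving the system yields a = 1, b = 5/2, c = 0.
So h(u) = u^2 + (5/2)u.
Then h(-3) = 3/2.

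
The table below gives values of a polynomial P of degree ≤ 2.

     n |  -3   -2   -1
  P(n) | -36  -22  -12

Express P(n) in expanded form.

P(n) = -2n^2 + 4n - 6

Write P(n) = an^2 + bn + c. Substituting each data point gives a linear system:
  9a - 3b + c = -36
  4a - 2b + c = -22
  a - b + c = -12
Solving the system yields a = -2, b = 4, c = -6.
So P(n) = -2n² + 4n - 6.
Check: P(-2) = -22. ✓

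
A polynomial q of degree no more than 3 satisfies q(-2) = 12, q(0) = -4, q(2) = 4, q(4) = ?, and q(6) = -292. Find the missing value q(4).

On equispaced nodes a degree-3 polynomial has vanishing fourth forward difference, so
  q(-2) - 4·q(0) + 6·q(2) - 4·q(4) + q(6) = 0.
Substituting the known values and solving for q(4):
  -4·q(4) = 240
  q(4) = -60.

-60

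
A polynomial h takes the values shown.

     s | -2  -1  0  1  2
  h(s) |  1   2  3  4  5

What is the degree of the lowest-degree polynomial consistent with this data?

1

Forward differences of the values at s = -2, -1, 0, 1, 2:
  h  : 1  2  3  4  5
  Δ  : 1  1  1  1
  Δ^2: 0  0  0
  Δ^3: 0  0
  Δ^4: 0
The first differences are constant (1) and nonzero, while all higher differences vanish, so the minimal degree is 1.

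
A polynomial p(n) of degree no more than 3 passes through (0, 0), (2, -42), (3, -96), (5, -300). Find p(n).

p(n) = -n^3 - 6n^2 - 5n

Write p(n) = an^3 + bn^2 + cn + d. Substituting each data point gives a linear system:
  d = 0
  8a + 4b + 2c + d = -42
  27a + 9b + 3c + d = -96
  125a + 25b + 5c + d = -300
Solving the system yields a = -1, b = -6, c = -5, d = 0.
So p(n) = -n^3 - 6n^2 - 5n.
Check: p(5) = -300. ✓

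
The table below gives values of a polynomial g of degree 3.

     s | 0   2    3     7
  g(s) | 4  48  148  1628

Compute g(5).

Write g(s) = as^3 + bs^2 + cs + d. Substituting each data point gives a linear system:
  d = 4
  8a + 4b + 2c + d = 48
  27a + 9b + 3c + d = 148
  343a + 49b + 7c + d = 1628
Solving the system yields a = 4, b = 6, c = -6, d = 4.
So g(s) = 4s³ + 6s² - 6s + 4.
Then g(5) = 624.

624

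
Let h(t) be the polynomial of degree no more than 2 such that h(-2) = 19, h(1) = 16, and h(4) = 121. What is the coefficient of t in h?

Write h(t) = at^2 + bt + c. Substituting each data point gives a linear system:
  4a - 2b + c = 19
  a + b + c = 16
  16a + 4b + c = 121
Solving the system yields a = 6, b = 5, c = 5.
So h(t) = 6t^2 + 5t + 5.
The coefficient of t is 5.

5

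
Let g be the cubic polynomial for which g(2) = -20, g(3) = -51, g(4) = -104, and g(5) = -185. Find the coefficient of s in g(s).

-2

Write g(s) = as^3 + bs^2 + cs + d. Substituting each data point gives a linear system:
  8a + 4b + 2c + d = -20
  27a + 9b + 3c + d = -51
  64a + 16b + 4c + d = -104
  125a + 25b + 5c + d = -185
Solving the system yields a = -1, b = -2, c = -2, d = 0.
So g(s) = -s^3 - 2s^2 - 2s.
The coefficient of s is -2.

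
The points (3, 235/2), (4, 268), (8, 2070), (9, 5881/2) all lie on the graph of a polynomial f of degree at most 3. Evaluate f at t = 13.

Write f(t) = at^3 + bt^2 + ct + d. Substituting each data point gives a linear system:
  27a + 9b + 3c + d = 235/2
  64a + 16b + 4c + d = 268
  512a + 64b + 8c + d = 2070
  729a + 81b + 9c + d = 5881/2
Solving the system yields a = 4, b = 0, c = 5/2, d = 2.
So f(t) = 4t^3 + (5/2)t + 2.
Then f(13) = 17645/2.

17645/2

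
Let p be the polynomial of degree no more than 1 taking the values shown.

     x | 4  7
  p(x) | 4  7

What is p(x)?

p(x) = x

Write p(x) = ax + b. Substituting each data point gives a linear system:
  4a + b = 4
  7a + b = 7
Solving the system yields a = 1, b = 0.
So p(x) = x.
Check: p(7) = 7. ✓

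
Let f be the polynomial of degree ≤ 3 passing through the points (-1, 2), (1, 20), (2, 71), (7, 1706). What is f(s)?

f(s) = 4s^3 + 6s^2 + 5s + 5

Write f(s) = as^3 + bs^2 + cs + d. Substituting each data point gives a linear system:
  -a + b - c + d = 2
  a + b + c + d = 20
  8a + 4b + 2c + d = 71
  343a + 49b + 7c + d = 1706
Solving the system yields a = 4, b = 6, c = 5, d = 5.
So f(s) = 4s^3 + 6s^2 + 5s + 5.
Check: f(-1) = 2. ✓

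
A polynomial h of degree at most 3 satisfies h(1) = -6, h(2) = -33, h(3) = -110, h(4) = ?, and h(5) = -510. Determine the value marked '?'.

-261

On equispaced nodes a degree-3 polynomial has vanishing fourth forward difference, so
  h(1) - 4·h(2) + 6·h(3) - 4·h(4) + h(5) = 0.
Substituting the known values and solving for h(4):
  -4·h(4) = 1044
  h(4) = -261.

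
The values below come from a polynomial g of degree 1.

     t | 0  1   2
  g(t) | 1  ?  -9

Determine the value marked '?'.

-4

On equispaced nodes a degree-1 polynomial has vanishing second forward difference, so
  g(0) - 2·g(1) + g(2) = 0.
Substituting the known values and solving for g(1):
  -2·g(1) = 8
  g(1) = -4.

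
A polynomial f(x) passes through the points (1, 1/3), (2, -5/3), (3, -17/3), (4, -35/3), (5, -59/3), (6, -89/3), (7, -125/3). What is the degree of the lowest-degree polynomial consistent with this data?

2

Forward differences of the values at x = 1, 2, 3, 4, 5, 6, 7:
  f  : 1/3  -5/3  -17/3  -35/3  -59/3  -89/3  -125/3
  Δ  : -2  -4  -6  -8  -10  -12
  Δ^2: -2  -2  -2  -2  -2
  Δ^3: 0  0  0  0
  Δ^4: 0  0  0
  Δ^5: 0  0
  Δ^6: 0
The second differences are constant (-2) and nonzero, while all higher differences vanish, so the minimal degree is 2.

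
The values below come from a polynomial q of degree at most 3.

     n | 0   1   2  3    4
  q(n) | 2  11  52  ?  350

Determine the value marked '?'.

The 4 known points determine the degree-3 polynomial uniquely.
Write q(n) = an^3 + bn^2 + cn + d. Substituting each data point gives a linear system:
  d = 2
  a + b + c + d = 11
  8a + 4b + 2c + d = 52
  64a + 16b + 4c + d = 350
Solving the system yields a = 5, b = 1, c = 3, d = 2.
So q(n) = 5n^3 + n^2 + 3n + 2.
Then q(3) = 155.

155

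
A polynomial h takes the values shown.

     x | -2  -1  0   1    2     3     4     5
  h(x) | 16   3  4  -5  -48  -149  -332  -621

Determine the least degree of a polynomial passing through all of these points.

Forward differences of the values at x = -2, -1, 0, 1, 2, 3, 4, 5:
  h  : 16  3  4  -5  -48  -149  -332  -621
  Δ  : -13  1  -9  -43  -101  -183  -289
  Δ^2: 14  -10  -34  -58  -82  -106
  Δ^3: -24  -24  -24  -24  -24
  Δ^4: 0  0  0  0
  Δ^5: 0  0  0
  Δ^6: 0  0
  Δ^7: 0
The third differences are constant (-24) and nonzero, while all higher differences vanish, so the minimal degree is 3.

3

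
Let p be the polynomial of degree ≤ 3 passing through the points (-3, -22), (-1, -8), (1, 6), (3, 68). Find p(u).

Write p(u) = au^3 + bu^2 + cu + d. Substituting each data point gives a linear system:
  -27a + 9b - 3c + d = -22
  -a + b - c + d = -8
  a + b + c + d = 6
  27a + 9b + 3c + d = 68
Solving the system yields a = 1, b = 3, c = 6, d = -4.
So p(u) = u^3 + 3u^2 + 6u - 4.
Check: p(-1) = -8. ✓

p(u) = u^3 + 3u^2 + 6u - 4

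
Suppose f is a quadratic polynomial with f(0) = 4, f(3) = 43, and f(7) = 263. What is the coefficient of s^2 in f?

6

Write f(s) = as^2 + bs + c. Substituting each data point gives a linear system:
  c = 4
  9a + 3b + c = 43
  49a + 7b + c = 263
Solving the system yields a = 6, b = -5, c = 4.
So f(s) = 6s² - 5s + 4.
The leading coefficient is 6.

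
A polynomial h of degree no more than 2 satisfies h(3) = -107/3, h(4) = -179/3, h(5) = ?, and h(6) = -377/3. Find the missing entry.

On equispaced nodes a degree-2 polynomial has vanishing third forward difference, so
  - h(3) + 3·h(4) - 3·h(5) + h(6) = 0.
Substituting the known values and solving for h(5):
  -3·h(5) = 269
  h(5) = -269/3.

-269/3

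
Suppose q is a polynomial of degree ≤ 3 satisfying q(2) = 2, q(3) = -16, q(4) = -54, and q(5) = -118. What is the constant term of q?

Write q(u) = au^3 + bu^2 + cu + d. Substituting each data point gives a linear system:
  8a + 4b + 2c + d = 2
  27a + 9b + 3c + d = -16
  64a + 16b + 4c + d = -54
  125a + 25b + 5c + d = -118
Solving the system yields a = -1, b = -1, c = 6, d = 2.
So q(u) = -u^3 - u^2 + 6u + 2.
The constant term is 2.

2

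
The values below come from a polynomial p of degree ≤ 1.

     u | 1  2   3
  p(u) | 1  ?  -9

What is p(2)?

-4

On equispaced nodes a degree-1 polynomial has vanishing second forward difference, so
  p(1) - 2·p(2) + p(3) = 0.
Substituting the known values and solving for p(2):
  -2·p(2) = 8
  p(2) = -4.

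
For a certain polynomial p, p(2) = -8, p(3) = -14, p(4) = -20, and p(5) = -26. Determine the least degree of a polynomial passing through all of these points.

1

Forward differences of the values at n = 2, 3, 4, 5:
  p  : -8  -14  -20  -26
  Δ  : -6  -6  -6
  Δ^2: 0  0
  Δ^3: 0
The first differences are constant (-6) and nonzero, while all higher differences vanish, so the minimal degree is 1.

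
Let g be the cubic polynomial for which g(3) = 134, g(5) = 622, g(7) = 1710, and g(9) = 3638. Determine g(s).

g(s) = 5s^3 - s + 2

Write g(s) = as^3 + bs^2 + cs + d. Substituting each data point gives a linear system:
  27a + 9b + 3c + d = 134
  125a + 25b + 5c + d = 622
  343a + 49b + 7c + d = 1710
  729a + 81b + 9c + d = 3638
Solving the system yields a = 5, b = 0, c = -1, d = 2.
So g(s) = 5s^3 - s + 2.
Check: g(3) = 134. ✓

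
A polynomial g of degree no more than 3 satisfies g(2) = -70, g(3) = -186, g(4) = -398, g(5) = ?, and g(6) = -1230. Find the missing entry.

-736

The 4 known points determine the degree-3 polynomial uniquely.
Write g(x) = ax^3 + bx^2 + cx + d. Substituting each data point gives a linear system:
  8a + 4b + 2c + d = -70
  27a + 9b + 3c + d = -186
  64a + 16b + 4c + d = -398
  216a + 36b + 6c + d = -1230
Solving the system yields a = -5, b = -3, c = -6, d = -6.
So g(x) = -5x³ - 3x² - 6x - 6.
Then g(5) = -736.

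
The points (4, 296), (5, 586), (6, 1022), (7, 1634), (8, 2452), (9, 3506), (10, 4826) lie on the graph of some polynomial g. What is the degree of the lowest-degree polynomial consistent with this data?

Forward differences of the values at t = 4, 5, 6, 7, 8, 9, 10:
  g  : 296  586  1022  1634  2452  3506  4826
  Δ  : 290  436  612  818  1054  1320
  Δ^2: 146  176  206  236  266
  Δ^3: 30  30  30  30
  Δ^4: 0  0  0
  Δ^5: 0  0
  Δ^6: 0
The third differences are constant (30) and nonzero, while all higher differences vanish, so the minimal degree is 3.

3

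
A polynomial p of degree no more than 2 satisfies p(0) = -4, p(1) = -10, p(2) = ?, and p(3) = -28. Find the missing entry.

On equispaced nodes a degree-2 polynomial has vanishing third forward difference, so
  - p(0) + 3·p(1) - 3·p(2) + p(3) = 0.
Substituting the known values and solving for p(2):
  -3·p(2) = 54
  p(2) = -18.

-18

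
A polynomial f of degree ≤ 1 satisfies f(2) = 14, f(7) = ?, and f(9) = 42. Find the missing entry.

34

The 2 known points determine the degree-1 polynomial uniquely.
Write f(n) = an + b. Substituting each data point gives a linear system:
  2a + b = 14
  9a + b = 42
Solving the system yields a = 4, b = 6.
So f(n) = 4n + 6.
Then f(7) = 34.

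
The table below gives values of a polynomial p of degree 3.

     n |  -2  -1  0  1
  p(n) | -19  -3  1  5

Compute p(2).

21

Forward differences of the values at n = -2, -1, 0, 1:
  p  : -19  -3  1  5
  Δ  : 16  4  4
  Δ^2: -12  0
  Δ^3: 12
The third differences are constant, confirming degree 3.
Interpolating (Newton forward form) and evaluating at n = 2 gives p(2) = 21.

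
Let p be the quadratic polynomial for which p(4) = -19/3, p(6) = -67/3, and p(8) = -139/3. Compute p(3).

-4/3

Forward differences of the values at x = 4, 6, 8:
  p  : -19/3  -67/3  -139/3
  Δ  : -16  -24
  Δ^2: -8
The second differences are constant, confirming degree 2.
Interpolating (Newton forward form) and evaluating at x = 3 gives p(3) = -4/3.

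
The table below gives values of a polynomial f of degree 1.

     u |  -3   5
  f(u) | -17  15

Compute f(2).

Using the Lagrange interpolation formula with nodes -3, 5:
  L_0(u) = (u - 5) / -8
  L_1(u) = (u + 3) / 8
Then f(u) = -17·L_0(u) + 15·L_1(u).
Expanding and collecting terms gives f(u) = 4u - 5.
Evaluating at u = 2: f(2) = 3.

3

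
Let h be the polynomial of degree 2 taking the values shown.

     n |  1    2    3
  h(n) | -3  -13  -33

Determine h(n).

h(n) = -5n^2 + 5n - 3

Using the Lagrange interpolation formula with nodes 1, 2, 3:
  L_0(n) = (n - 2)(n - 3) / 2
  L_1(n) = (n - 1)(n - 3) / -1
  L_2(n) = (n - 1)(n - 2) / 2
Then h(n) = -3·L_0(n) - 13·L_1(n) - 33·L_2(n).
Expanding and collecting terms gives h(n) = -5n^2 + 5n - 3.
Check: h(1) = -3. ✓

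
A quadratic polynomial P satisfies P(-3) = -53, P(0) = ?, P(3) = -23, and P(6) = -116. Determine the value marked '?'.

On equispaced nodes a degree-2 polynomial has vanishing third forward difference, so
  - P(-3) + 3·P(0) - 3·P(3) + P(6) = 0.
Substituting the known values and solving for P(0):
  3·P(0) = -6
  P(0) = -2.

-2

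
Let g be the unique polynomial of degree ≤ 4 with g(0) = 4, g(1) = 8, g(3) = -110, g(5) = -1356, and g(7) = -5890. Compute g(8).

Using the Lagrange interpolation formula with nodes 0, 1, 3, 5, 7:
  L_0(u) = (u - 1)(u - 3)(u - 5)(u - 7) / 105
  L_1(u) = u(u - 3)(u - 5)(u - 7) / -48
  L_2(u) = u(u - 1)(u - 5)(u - 7) / 48
  L_3(u) = u(u - 1)(u - 3)(u - 7) / -80
  L_4(u) = u(u - 1)(u - 3)(u - 5) / 336
Then g(u) = 4·L_0(u) + 8·L_1(u) - 110·L_2(u) - 1356·L_3(u) - 5890·L_4(u).
Expanding and collecting terms gives g(u) = -3u⁴ + 3u³ + 6u² - 2u + 4.
Evaluating at u = 8: g(8) = -10380.

-10380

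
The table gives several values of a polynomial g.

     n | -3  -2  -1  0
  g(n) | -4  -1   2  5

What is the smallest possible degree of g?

1

Forward differences of the values at n = -3, -2, -1, 0:
  g  : -4  -1  2  5
  Δ  : 3  3  3
  Δ^2: 0  0
  Δ^3: 0
The first differences are constant (3) and nonzero, while all higher differences vanish, so the minimal degree is 1.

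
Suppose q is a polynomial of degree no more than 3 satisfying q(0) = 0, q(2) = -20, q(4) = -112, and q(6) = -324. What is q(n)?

q(n) = -n^3 - 3n^2

Write q(n) = an^3 + bn^2 + cn + d. Substituting each data point gives a linear system:
  d = 0
  8a + 4b + 2c + d = -20
  64a + 16b + 4c + d = -112
  216a + 36b + 6c + d = -324
Solving the system yields a = -1, b = -3, c = 0, d = 0.
So q(n) = -n^3 - 3n^2.
Check: q(0) = 0. ✓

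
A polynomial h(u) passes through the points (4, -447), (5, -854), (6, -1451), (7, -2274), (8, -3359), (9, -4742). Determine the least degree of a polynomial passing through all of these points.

3

Forward differences of the values at u = 4, 5, 6, 7, 8, 9:
  h  : -447  -854  -1451  -2274  -3359  -4742
  Δ  : -407  -597  -823  -1085  -1383
  Δ^2: -190  -226  -262  -298
  Δ^3: -36  -36  -36
  Δ^4: 0  0
  Δ^5: 0
The third differences are constant (-36) and nonzero, while all higher differences vanish, so the minimal degree is 3.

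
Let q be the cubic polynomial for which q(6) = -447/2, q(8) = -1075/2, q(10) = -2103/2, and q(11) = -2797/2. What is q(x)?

Using the Lagrange interpolation formula with nodes 6, 8, 10, 11:
  L_0(x) = (x - 8)(x - 10)(x - 11) / -40
  L_1(x) = (x - 6)(x - 10)(x - 11) / 12
  L_2(x) = (x - 6)(x - 8)(x - 11) / -8
  L_3(x) = (x - 6)(x - 8)(x - 10) / 15
Then q(x) = -447/2·L_0(x) - 1075/2·L_1(x) - 2103/2·L_2(x) - 2797/2·L_3(x).
Expanding and collecting terms gives q(x) = -x^3 - x^2 + 5x - 3/2.
Check: q(11) = -2797/2. ✓

q(x) = -x^3 - x^2 + 5x - 3/2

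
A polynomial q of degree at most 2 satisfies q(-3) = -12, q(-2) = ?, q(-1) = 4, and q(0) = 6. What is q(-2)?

-2

On equispaced nodes a degree-2 polynomial has vanishing third forward difference, so
  - q(-3) + 3·q(-2) - 3·q(-1) + q(0) = 0.
Substituting the known values and solving for q(-2):
  3·q(-2) = -6
  q(-2) = -2.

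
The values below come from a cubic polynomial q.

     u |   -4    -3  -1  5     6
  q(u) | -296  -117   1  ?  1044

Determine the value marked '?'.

595

The 4 known points determine the degree-3 polynomial uniquely.
Write q(u) = au^3 + bu^2 + cu + d. Substituting each data point gives a linear system:
  -64a + 16b - 4c + d = -296
  -27a + 9b - 3c + d = -117
  -a + b - c + d = 1
  216a + 36b + 6c + d = 1044
Solving the system yields a = 5, b = 0, c = -6, d = 0.
So q(u) = 5u^3 - 6u.
Then q(5) = 595.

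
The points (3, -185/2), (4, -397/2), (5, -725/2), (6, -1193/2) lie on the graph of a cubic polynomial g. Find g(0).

-5/2

Write g(t) = at^3 + bt^2 + ct + d. Substituting each data point gives a linear system:
  27a + 9b + 3c + d = -185/2
  64a + 16b + 4c + d = -397/2
  125a + 25b + 5c + d = -725/2
  216a + 36b + 6c + d = -1193/2
Solving the system yields a = -2, b = -5, c = 3, d = -5/2.
So g(t) = -2t^3 - 5t^2 + 3t - 5/2.
Then g(0) = -5/2.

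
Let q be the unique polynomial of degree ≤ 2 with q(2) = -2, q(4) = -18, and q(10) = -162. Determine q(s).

Write q(s) = as^2 + bs + c. Substituting each data point gives a linear system:
  4a + 2b + c = -2
  16a + 4b + c = -18
  100a + 10b + c = -162
Solving the system yields a = -2, b = 4, c = -2.
So q(s) = -2s^2 + 4s - 2.
Check: q(2) = -2. ✓

q(s) = -2s^2 + 4s - 2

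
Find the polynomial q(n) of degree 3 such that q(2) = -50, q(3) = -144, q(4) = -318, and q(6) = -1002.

q(n) = -4n^3 - 4n^2 + 2n - 6

Using the Lagrange interpolation formula with nodes 2, 3, 4, 6:
  L_0(n) = (n - 3)(n - 4)(n - 6) / -8
  L_1(n) = (n - 2)(n - 4)(n - 6) / 3
  L_2(n) = (n - 2)(n - 3)(n - 6) / -4
  L_3(n) = (n - 2)(n - 3)(n - 4) / 24
Then q(n) = -50·L_0(n) - 144·L_1(n) - 318·L_2(n) - 1002·L_3(n).
Expanding and collecting terms gives q(n) = -4n^3 - 4n^2 + 2n - 6.
Check: q(3) = -144. ✓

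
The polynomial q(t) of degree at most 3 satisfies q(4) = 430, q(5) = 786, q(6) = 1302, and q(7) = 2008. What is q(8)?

Using the Lagrange interpolation formula with nodes 4, 5, 6, 7:
  L_0(t) = (t - 5)(t - 6)(t - 7) / -6
  L_1(t) = (t - 4)(t - 6)(t - 7) / 2
  L_2(t) = (t - 4)(t - 5)(t - 7) / -2
  L_3(t) = (t - 4)(t - 5)(t - 6) / 6
Then q(t) = 430·L_0(t) + 786·L_1(t) + 1302·L_2(t) + 2008·L_3(t).
Expanding and collecting terms gives q(t) = 5t^3 + 5t^2 + 6t + 6.
Evaluating at t = 8: q(8) = 2934.

2934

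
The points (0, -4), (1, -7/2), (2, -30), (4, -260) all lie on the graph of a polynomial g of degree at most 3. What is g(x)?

g(x) = -4x^3 - (3/2)x^2 + 6x - 4

Using the Lagrange interpolation formula with nodes 0, 1, 2, 4:
  L_0(x) = (x - 1)(x - 2)(x - 4) / -8
  L_1(x) = x(x - 2)(x - 4) / 3
  L_2(x) = x(x - 1)(x - 4) / -4
  L_3(x) = x(x - 1)(x - 2) / 24
Then g(x) = -4·L_0(x) - 7/2·L_1(x) - 30·L_2(x) - 260·L_3(x).
Expanding and collecting terms gives g(x) = -4x³ - (3/2)x² + 6x - 4.
Check: g(2) = -30. ✓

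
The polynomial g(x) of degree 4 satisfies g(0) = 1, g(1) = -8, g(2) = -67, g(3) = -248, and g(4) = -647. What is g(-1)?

8

Using the Lagrange interpolation formula with nodes 0, 1, 2, 3, 4:
  L_0(x) = (x - 1)(x - 2)(x - 3)(x - 4) / 24
  L_1(x) = x(x - 2)(x - 3)(x - 4) / -6
  L_2(x) = x(x - 1)(x - 3)(x - 4) / 4
  L_3(x) = x(x - 1)(x - 2)(x - 4) / -6
  L_4(x) = x(x - 1)(x - 2)(x - 3) / 24
Then g(x) = 1·L_0(x) - 8·L_1(x) - 67·L_2(x) - 248·L_3(x) - 647·L_4(x).
Expanding and collecting terms gives g(x) = -x^4 - 6x^3 - 2x + 1.
Evaluating at x = -1: g(-1) = 8.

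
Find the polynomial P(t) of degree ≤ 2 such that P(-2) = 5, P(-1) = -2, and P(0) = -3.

P(t) = 3t^2 + 2t - 3

Using the Lagrange interpolation formula with nodes -2, -1, 0:
  L_0(t) = (t + 1)t / 2
  L_1(t) = (t + 2)t / -1
  L_2(t) = (t + 2)(t + 1) / 2
Then P(t) = 5·L_0(t) - 2·L_1(t) - 3·L_2(t).
Expanding and collecting terms gives P(t) = 3t^2 + 2t - 3.
Check: P(0) = -3. ✓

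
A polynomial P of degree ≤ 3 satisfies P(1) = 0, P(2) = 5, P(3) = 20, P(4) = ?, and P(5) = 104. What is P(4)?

51

On equispaced nodes a degree-3 polynomial has vanishing fourth forward difference, so
  P(1) - 4·P(2) + 6·P(3) - 4·P(4) + P(5) = 0.
Substituting the known values and solving for P(4):
  -4·P(4) = -204
  P(4) = 51.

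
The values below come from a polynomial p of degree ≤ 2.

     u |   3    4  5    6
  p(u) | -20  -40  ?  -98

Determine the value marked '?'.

On equispaced nodes a degree-2 polynomial has vanishing third forward difference, so
  - p(3) + 3·p(4) - 3·p(5) + p(6) = 0.
Substituting the known values and solving for p(5):
  -3·p(5) = 198
  p(5) = -66.

-66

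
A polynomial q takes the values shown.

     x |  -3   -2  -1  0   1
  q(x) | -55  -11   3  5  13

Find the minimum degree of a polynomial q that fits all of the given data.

3

Forward differences of the values at x = -3, -2, -1, 0, 1:
  q  : -55  -11  3  5  13
  Δ  : 44  14  2  8
  Δ^2: -30  -12  6
  Δ^3: 18  18
  Δ^4: 0
The third differences are constant (18) and nonzero, while all higher differences vanish, so the minimal degree is 3.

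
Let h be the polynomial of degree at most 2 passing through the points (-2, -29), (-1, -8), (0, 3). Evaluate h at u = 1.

4

Using the Lagrange interpolation formula with nodes -2, -1, 0:
  L_0(u) = (u + 1)u / 2
  L_1(u) = (u + 2)u / -1
  L_2(u) = (u + 2)(u + 1) / 2
Then h(u) = -29·L_0(u) - 8·L_1(u) + 3·L_2(u).
Expanding and collecting terms gives h(u) = -5u² + 6u + 3.
Evaluating at u = 1: h(1) = 4.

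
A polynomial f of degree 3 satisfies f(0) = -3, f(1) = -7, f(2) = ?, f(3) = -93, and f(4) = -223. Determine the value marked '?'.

On equispaced nodes a degree-3 polynomial has vanishing fourth forward difference, so
  f(0) - 4·f(1) + 6·f(2) - 4·f(3) + f(4) = 0.
Substituting the known values and solving for f(2):
  6·f(2) = -174
  f(2) = -29.

-29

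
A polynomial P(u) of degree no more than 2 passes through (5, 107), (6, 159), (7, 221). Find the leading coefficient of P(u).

Write P(u) = au^2 + bu + c. Substituting each data point gives a linear system:
  25a + 5b + c = 107
  36a + 6b + c = 159
  49a + 7b + c = 221
Solving the system yields a = 5, b = -3, c = -3.
So P(u) = 5u^2 - 3u - 3.
The leading coefficient is 5.

5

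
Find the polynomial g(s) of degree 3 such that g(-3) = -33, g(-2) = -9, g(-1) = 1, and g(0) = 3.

Write g(s) = as^3 + bs^2 + cs + d. Substituting each data point gives a linear system:
  -27a + 9b - 3c + d = -33
  -8a + 4b - 2c + d = -9
  -a + b - c + d = 1
  d = 3
Solving the system yields a = 1, b = -1, c = 0, d = 3.
So g(s) = s^3 - s^2 + 3.
Check: g(0) = 3. ✓

g(s) = s^3 - s^2 + 3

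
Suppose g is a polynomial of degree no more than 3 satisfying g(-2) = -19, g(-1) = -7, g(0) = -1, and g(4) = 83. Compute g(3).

41

Using the Lagrange interpolation formula with nodes -2, -1, 0, 4:
  L_0(u) = (u + 1)u(u - 4) / -12
  L_1(u) = (u + 2)u(u - 4) / 5
  L_2(u) = (u + 2)(u + 1)(u - 4) / -8
  L_3(u) = (u + 2)(u + 1)u / 120
Then g(u) = -19·L_0(u) - 7·L_1(u) - 1·L_2(u) + 83·L_3(u).
Expanding and collecting terms gives g(u) = u^3 + 5u - 1.
Evaluating at u = 3: g(3) = 41.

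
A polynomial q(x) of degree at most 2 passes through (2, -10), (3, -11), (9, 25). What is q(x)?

Write q(x) = ax^2 + bx + c. Substituting each data point gives a linear system:
  4a + 2b + c = -10
  9a + 3b + c = -11
  81a + 9b + c = 25
Solving the system yields a = 1, b = -6, c = -2.
So q(x) = x² - 6x - 2.
Check: q(3) = -11. ✓

q(x) = x^2 - 6x - 2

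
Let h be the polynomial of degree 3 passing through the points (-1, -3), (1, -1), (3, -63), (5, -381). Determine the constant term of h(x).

-6

Write h(x) = ax^3 + bx^2 + cx + d. Substituting each data point gives a linear system:
  -a + b - c + d = -3
  a + b + c + d = -1
  27a + 9b + 3c + d = -63
  125a + 25b + 5c + d = -381
Solving the system yields a = -4, b = 4, c = 5, d = -6.
So h(x) = -4x^3 + 4x^2 + 5x - 6.
The constant term is -6.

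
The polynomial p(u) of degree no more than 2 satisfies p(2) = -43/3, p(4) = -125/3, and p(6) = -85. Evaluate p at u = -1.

-10/3

Write p(u) = au^2 + bu + c. Substituting each data point gives a linear system:
  4a + 2b + c = -43/3
  16a + 4b + c = -125/3
  36a + 6b + c = -85
Solving the system yields a = -2, b = -5/3, c = -3.
So p(u) = -2u² - (5/3)u - 3.
Then p(-1) = -10/3.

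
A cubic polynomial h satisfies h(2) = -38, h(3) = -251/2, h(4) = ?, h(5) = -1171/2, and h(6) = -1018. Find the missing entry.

The 4 known points determine the degree-3 polynomial uniquely.
Write h(s) = as^3 + bs^2 + cs + d. Substituting each data point gives a linear system:
  8a + 4b + 2c + d = -38
  27a + 9b + 3c + d = -251/2
  125a + 25b + 5c + d = -1171/2
  216a + 36b + 6c + d = -1018
Solving the system yields a = -5, b = 5/2, c = -5, d = 2.
So h(s) = -5s^3 + (5/2)s^2 - 5s + 2.
Then h(4) = -298.

-298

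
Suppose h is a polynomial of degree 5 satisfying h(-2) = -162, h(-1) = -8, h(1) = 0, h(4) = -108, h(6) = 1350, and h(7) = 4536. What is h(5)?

Write h(s) = as^5 + bs^4 + cs^3 + ds^2 + es + k. Substituting each data point gives a linear system:
  -32a + 16b - 8c + 4d - 2e + k = -162
  -a + b - c + d - e + k = -8
  a + b + c + d + e + k = 0
  1024a + 256b + 64c + 16d + 4e + k = -108
  7776a + 1296b + 216c + 36d + 6e + k = 1350
  16807a + 2401b + 343c + 49d + 7e + k = 4536
Solving the system yields a = 1, b = -6, c = 6, d = 2, e = -3, k = 0.
So h(s) = s^5 - 6s^4 + 6s^3 + 2s^2 - 3s.
Then h(5) = 160.

160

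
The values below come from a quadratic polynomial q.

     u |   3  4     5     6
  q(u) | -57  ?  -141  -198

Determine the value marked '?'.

-94

On equispaced nodes a degree-2 polynomial has vanishing third forward difference, so
  - q(3) + 3·q(4) - 3·q(5) + q(6) = 0.
Substituting the known values and solving for q(4):
  3·q(4) = -282
  q(4) = -94.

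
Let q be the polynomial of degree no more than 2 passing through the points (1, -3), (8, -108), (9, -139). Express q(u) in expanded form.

Using the Lagrange interpolation formula with nodes 1, 8, 9:
  L_0(u) = (u - 8)(u - 9) / 56
  L_1(u) = (u - 1)(u - 9) / -7
  L_2(u) = (u - 1)(u - 8) / 8
Then q(u) = -3·L_0(u) - 108·L_1(u) - 139·L_2(u).
Expanding and collecting terms gives q(u) = -2u² + 3u - 4.
Check: q(1) = -3. ✓

q(u) = -2u^2 + 3u - 4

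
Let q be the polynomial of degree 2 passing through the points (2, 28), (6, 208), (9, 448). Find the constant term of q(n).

Write q(n) = an^2 + bn + c. Substituting each data point gives a linear system:
  4a + 2b + c = 28
  36a + 6b + c = 208
  81a + 9b + c = 448
Solving the system yields a = 5, b = 5, c = -2.
So q(n) = 5n^2 + 5n - 2.
The constant term is -2.

-2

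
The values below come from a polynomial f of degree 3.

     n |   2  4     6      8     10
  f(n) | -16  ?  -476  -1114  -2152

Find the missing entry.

The 4 known points determine the degree-3 polynomial uniquely.
Write f(n) = an^3 + bn^2 + cn + d. Substituting each data point gives a linear system:
  8a + 4b + 2c + d = -16
  216a + 36b + 6c + d = -476
  512a + 64b + 8c + d = -1114
  1000a + 100b + 10c + d = -2152
Solving the system yields a = -2, b = -2, c = 5, d = -2.
So f(n) = -2n^3 - 2n^2 + 5n - 2.
Then f(4) = -142.

-142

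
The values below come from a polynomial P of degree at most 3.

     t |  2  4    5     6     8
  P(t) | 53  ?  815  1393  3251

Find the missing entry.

423

The 4 known points determine the degree-3 polynomial uniquely.
Write P(t) = at^3 + bt^2 + ct + d. Substituting each data point gives a linear system:
  8a + 4b + 2c + d = 53
  125a + 25b + 5c + d = 815
  216a + 36b + 6c + d = 1393
  512a + 64b + 8c + d = 3251
Solving the system yields a = 6, b = 3, c = -1, d = -5.
So P(t) = 6t^3 + 3t^2 - t - 5.
Then P(4) = 423.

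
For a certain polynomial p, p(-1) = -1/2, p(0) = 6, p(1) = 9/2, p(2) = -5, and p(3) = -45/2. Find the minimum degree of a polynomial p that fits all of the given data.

Forward differences of the values at n = -1, 0, 1, 2, 3:
  p  : -1/2  6  9/2  -5  -45/2
  Δ  : 13/2  -3/2  -19/2  -35/2
  Δ^2: -8  -8  -8
  Δ^3: 0  0
  Δ^4: 0
The second differences are constant (-8) and nonzero, while all higher differences vanish, so the minimal degree is 2.

2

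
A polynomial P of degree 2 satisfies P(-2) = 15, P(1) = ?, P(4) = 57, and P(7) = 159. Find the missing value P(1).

On equispaced nodes a degree-2 polynomial has vanishing third forward difference, so
  - P(-2) + 3·P(1) - 3·P(4) + P(7) = 0.
Substituting the known values and solving for P(1):
  3·P(1) = 27
  P(1) = 9.

9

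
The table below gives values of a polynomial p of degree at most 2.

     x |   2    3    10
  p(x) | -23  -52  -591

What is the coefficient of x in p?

Write p(x) = ax^2 + bx + c. Substituting each data point gives a linear system:
  4a + 2b + c = -23
  9a + 3b + c = -52
  100a + 10b + c = -591
Solving the system yields a = -6, b = 1, c = -1.
So p(x) = -6x^2 + x - 1.
The coefficient of x is 1.

1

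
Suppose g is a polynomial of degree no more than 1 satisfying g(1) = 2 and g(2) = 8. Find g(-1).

Write g(s) = as + b. Substituting each data point gives a linear system:
  a + b = 2
  2a + b = 8
Solving the system yields a = 6, b = -4.
So g(s) = 6s - 4.
Then g(-1) = -10.

-10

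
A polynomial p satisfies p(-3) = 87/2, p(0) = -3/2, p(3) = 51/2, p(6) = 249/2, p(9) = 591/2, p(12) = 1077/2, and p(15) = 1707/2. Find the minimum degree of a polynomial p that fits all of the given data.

2

Forward differences of the values at u = -3, 0, 3, 6, 9, 12, 15:
  p  : 87/2  -3/2  51/2  249/2  591/2  1077/2  1707/2
  Δ  : -45  27  99  171  243  315
  Δ^2: 72  72  72  72  72
  Δ^3: 0  0  0  0
  Δ^4: 0  0  0
  Δ^5: 0  0
  Δ^6: 0
The second differences are constant (72) and nonzero, while all higher differences vanish, so the minimal degree is 2.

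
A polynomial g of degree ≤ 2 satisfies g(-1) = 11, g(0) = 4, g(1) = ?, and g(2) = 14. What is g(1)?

The 3 known points determine the degree-2 polynomial uniquely.
Write g(u) = au^2 + bu + c. Substituting each data point gives a linear system:
  a - b + c = 11
  c = 4
  4a + 2b + c = 14
Solving the system yields a = 4, b = -3, c = 4.
So g(u) = 4u^2 - 3u + 4.
Then g(1) = 5.

5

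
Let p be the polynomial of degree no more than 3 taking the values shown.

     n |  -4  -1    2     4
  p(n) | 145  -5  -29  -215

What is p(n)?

Write p(n) = an^3 + bn^2 + cn + d. Substituting each data point gives a linear system:
  -64a + 16b - 4c + d = 145
  -a + b - c + d = -5
  8a + 4b + 2c + d = -29
  64a + 16b + 4c + d = -215
Solving the system yields a = -3, b = -2, c = 3, d = -3.
So p(n) = -3n^3 - 2n^2 + 3n - 3.
Check: p(-1) = -5. ✓

p(n) = -3n^3 - 2n^2 + 3n - 3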